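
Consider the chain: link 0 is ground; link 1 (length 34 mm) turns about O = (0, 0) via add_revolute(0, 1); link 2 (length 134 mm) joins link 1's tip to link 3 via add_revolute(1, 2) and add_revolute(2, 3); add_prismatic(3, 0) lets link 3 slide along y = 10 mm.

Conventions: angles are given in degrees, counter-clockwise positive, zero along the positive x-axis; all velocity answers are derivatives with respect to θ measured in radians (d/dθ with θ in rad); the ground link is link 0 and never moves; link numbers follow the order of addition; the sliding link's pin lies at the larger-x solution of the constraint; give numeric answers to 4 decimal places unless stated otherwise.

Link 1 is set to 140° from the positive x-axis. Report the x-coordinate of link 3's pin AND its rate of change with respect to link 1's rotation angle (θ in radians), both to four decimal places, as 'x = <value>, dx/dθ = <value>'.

geometry: r = 34 mm, L = 134 mm, e = 10 mm
crank pin P = (r cos θ, r sin θ) = (-26.045511, 21.854779)
h = r sin θ − e = 21.854779 − 10 = 11.854779
x = r cos θ + √(L² − h²) = -26.045511 + 133.474583 = 107.429072
dx/dθ = −r sin θ − h·r cos θ/√(L² − h²) (θ in radians; h = 11.854779) = -19.541501

x = 107.4291, dx/dθ = -19.5415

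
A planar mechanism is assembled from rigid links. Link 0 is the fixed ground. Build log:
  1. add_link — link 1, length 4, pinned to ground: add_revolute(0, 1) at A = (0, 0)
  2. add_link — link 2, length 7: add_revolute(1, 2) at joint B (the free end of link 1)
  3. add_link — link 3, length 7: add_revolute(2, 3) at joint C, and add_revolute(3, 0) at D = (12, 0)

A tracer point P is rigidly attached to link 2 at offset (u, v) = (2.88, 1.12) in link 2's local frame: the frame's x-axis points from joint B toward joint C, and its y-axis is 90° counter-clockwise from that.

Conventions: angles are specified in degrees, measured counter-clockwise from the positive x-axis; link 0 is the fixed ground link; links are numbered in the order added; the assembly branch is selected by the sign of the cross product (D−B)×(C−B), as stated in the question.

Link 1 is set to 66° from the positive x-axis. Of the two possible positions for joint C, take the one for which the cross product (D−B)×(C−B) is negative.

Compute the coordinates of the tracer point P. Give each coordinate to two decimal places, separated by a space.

A=(0,0), D=(12.00,0)
B = A + 4.00·(cos66°, sin66°) = (1.6269, 3.6542)
|BD| = 10.9979
circle(B,7.00) ∩ circle(D,7.00): a=5.4989, h=4.3315
  candidates: C₊=(8.2527,5.9125) cross=47.637; C₋=(5.3743,-2.2583) cross=-47.637
  branch - wants cross < 0 → take C=(5.3743,-2.2583) (cross=-47.637)
ex = (C−B)/|BC| = (0.5353,-0.8446); ey = (0.8446,0.5353)
P = B + 2.88·ex + 1.12·ey = (4.1147,1.8212)

4.11 1.82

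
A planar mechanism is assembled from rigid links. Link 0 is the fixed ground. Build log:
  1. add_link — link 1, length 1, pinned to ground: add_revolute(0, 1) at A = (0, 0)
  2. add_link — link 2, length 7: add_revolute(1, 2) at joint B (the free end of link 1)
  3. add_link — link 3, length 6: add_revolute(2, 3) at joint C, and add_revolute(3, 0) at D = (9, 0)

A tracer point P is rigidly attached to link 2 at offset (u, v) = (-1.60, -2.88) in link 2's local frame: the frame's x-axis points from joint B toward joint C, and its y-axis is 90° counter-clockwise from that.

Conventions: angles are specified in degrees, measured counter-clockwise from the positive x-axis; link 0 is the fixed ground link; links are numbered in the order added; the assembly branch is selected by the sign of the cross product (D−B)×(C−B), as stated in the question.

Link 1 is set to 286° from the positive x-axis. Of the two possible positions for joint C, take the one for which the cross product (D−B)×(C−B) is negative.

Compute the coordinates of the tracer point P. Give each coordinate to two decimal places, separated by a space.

A=(0,0), D=(9.00,0)
B = A + 1.00·(cos286°, sin286°) = (0.2756, -0.9613)
|BD| = 8.7772
circle(B,7.00) ∩ circle(D,6.00): a=5.1291, h=4.7636
  candidates: C₊=(4.8522,4.3354) cross=41.811; C₋=(5.8956,-5.1345) cross=-41.811
  branch - wants cross < 0 → take C=(5.8956,-5.1345) (cross=-41.811)
ex = (C−B)/|BC| = (0.8029,-0.5962); ey = (0.5962,0.8029)
P = B + -1.60·ex + -2.88·ey = (-2.7259,-2.3196)

-2.73 -2.32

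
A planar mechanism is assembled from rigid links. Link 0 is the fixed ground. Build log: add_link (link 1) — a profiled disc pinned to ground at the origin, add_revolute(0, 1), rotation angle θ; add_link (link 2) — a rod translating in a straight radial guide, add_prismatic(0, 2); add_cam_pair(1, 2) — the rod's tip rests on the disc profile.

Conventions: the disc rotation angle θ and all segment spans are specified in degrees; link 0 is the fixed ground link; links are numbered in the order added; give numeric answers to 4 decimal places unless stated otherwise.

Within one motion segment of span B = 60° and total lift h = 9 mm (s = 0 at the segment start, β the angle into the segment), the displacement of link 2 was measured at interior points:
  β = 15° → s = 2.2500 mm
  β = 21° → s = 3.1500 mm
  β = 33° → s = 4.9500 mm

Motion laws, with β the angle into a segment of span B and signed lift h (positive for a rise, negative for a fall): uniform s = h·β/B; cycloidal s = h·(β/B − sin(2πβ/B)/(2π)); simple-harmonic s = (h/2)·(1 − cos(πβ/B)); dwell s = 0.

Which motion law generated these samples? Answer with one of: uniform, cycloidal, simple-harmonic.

candidates at β/B = r: uniform s = h·r (linear in β); cycloidal s = h·(r − sin(2πr)/(2π)); simple-harmonic s = (h/2)(1 − cos(πr))
β=15°: printed 2.2500 | uniform 2.2500, cycloidal 0.8176, simple-harmonic 1.3180
β=21°: printed 3.1500 | uniform 3.1500, cycloidal 1.9912, simple-harmonic 2.4570
β=33°: printed 4.9500 | uniform 4.9500, cycloidal 5.3926, simple-harmonic 5.2040
only one law matches every sample → uniform

uniform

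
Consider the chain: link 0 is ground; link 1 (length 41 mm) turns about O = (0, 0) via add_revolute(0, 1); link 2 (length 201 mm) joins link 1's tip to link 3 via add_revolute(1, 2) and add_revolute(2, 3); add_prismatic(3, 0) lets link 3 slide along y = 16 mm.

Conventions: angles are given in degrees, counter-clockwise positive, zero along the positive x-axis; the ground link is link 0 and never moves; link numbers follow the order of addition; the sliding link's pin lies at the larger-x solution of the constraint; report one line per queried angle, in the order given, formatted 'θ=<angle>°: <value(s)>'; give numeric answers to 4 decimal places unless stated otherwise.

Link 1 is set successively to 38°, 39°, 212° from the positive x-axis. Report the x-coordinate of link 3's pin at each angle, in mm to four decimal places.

geometry: r = 41 mm, L = 201 mm, e = 16 mm
θ=38°: crank pin P = (r cos θ, r sin θ) = (32.308441, 25.242120)
θ=38°: h = r sin θ − e = 25.242120 − 16 = 9.242120
θ=38°: x = r cos θ + √(L² − h²) = 32.308441 + 200.787408 = 233.095849
θ=39°: crank pin P = (r cos θ, r sin θ) = (31.862984, 25.802136)
θ=39°: h = r sin θ − e = 25.802136 − 16 = 9.802136
θ=39°: x = r cos θ + √(L² − h²) = 31.862984 + 200.760848 = 232.623833
θ=212°: crank pin P = (r cos θ, r sin θ) = (-34.769972, -21.726690)
θ=212°: h = r sin θ − e = -21.726690 − 16 = -37.726690
θ=212°: x = r cos θ + √(L² − h²) = -34.769972 + 197.427700 = 162.657728

θ=38°: 233.0958
θ=39°: 232.6238
θ=212°: 162.6577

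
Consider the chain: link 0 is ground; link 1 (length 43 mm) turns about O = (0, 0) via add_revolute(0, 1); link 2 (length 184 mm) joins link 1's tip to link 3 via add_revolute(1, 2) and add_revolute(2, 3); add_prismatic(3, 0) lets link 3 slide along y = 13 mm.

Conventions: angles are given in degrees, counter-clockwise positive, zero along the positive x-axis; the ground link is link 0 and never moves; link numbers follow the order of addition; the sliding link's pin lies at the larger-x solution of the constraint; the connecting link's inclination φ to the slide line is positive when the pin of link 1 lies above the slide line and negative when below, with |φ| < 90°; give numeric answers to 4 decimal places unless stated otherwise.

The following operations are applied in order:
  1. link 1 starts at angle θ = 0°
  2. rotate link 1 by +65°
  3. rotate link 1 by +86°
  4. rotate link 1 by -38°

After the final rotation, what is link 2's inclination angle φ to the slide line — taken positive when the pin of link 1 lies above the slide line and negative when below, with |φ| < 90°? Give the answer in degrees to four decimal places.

geometry: r = 43 mm, L = 184 mm, e = 13 mm; θ starts at 0°
rotate link 1 by +65°: θ ← 0° +65° = 65°
rotate link 1 by +86°: θ ← 65° +86° = 151°
rotate link 1 by -38°: θ ← 151° -38° = 113°
h = r sin θ − e = 39.581709 − 13 = 26.581709
sin φ = h / L = 26.581709 / 184 = 0.14446581
φ = arcsin(0.14446581) = 8.306347°

8.3063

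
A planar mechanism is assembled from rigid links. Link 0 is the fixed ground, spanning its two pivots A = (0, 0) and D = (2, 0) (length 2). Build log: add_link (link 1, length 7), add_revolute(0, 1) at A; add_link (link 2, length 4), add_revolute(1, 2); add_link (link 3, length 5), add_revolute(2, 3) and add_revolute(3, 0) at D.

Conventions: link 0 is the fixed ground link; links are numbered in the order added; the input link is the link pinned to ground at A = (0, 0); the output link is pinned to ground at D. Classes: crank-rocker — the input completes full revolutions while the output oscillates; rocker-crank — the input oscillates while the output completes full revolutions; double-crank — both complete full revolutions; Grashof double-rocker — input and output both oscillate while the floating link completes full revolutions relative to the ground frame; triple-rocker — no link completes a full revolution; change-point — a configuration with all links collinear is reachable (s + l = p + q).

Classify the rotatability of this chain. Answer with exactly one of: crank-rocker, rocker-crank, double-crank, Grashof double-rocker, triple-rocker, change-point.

lengths: ground=2, input=7, coupler=4, output=5
sorted: s=2 (shortest), l=7 (longest), p+q=9
s + l = 9 vs p + q = 9
s + l = p + q → change-point (collinear configuration reachable)

change-point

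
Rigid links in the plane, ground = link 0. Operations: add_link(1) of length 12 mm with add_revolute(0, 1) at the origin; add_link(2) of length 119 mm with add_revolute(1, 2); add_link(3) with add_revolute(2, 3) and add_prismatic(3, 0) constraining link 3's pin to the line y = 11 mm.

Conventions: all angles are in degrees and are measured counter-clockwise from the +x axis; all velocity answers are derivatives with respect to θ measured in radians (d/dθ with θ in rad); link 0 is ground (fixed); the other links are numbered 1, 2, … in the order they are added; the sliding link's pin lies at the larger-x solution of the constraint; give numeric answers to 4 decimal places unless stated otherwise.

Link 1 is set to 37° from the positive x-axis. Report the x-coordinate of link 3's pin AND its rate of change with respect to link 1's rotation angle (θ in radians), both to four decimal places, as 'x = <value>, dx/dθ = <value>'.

geometry: r = 12 mm, L = 119 mm, e = 11 mm
crank pin P = (r cos θ, r sin θ) = (9.583626, 7.221780)
h = r sin θ − e = 7.221780 − 11 = -3.778220
x = r cos θ + √(L² − h²) = 9.583626 + 118.940006 = 128.523632
dx/dθ = −r sin θ − h·r cos θ/√(L² − h²) (θ in radians; h = -3.778220) = -6.917349

x = 128.5236, dx/dθ = -6.9173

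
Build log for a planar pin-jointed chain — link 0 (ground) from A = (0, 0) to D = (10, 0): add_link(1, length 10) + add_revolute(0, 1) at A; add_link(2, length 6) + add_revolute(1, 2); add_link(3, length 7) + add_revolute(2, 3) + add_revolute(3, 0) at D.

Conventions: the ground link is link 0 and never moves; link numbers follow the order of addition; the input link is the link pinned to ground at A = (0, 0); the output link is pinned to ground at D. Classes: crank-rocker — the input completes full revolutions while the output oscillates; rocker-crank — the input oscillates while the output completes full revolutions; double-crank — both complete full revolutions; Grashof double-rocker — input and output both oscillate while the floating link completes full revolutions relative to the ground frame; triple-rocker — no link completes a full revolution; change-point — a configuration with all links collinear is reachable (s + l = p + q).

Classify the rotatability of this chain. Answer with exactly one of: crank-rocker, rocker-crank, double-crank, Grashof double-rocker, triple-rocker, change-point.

lengths: ground=10, input=10, coupler=6, output=7
sorted: s=6 (shortest), l=10 (longest), p+q=17
s + l = 16 vs p + q = 17
s + l < p + q (Grashof) with shortest = coupler link → Grashof double-rocker

Grashof double-rocker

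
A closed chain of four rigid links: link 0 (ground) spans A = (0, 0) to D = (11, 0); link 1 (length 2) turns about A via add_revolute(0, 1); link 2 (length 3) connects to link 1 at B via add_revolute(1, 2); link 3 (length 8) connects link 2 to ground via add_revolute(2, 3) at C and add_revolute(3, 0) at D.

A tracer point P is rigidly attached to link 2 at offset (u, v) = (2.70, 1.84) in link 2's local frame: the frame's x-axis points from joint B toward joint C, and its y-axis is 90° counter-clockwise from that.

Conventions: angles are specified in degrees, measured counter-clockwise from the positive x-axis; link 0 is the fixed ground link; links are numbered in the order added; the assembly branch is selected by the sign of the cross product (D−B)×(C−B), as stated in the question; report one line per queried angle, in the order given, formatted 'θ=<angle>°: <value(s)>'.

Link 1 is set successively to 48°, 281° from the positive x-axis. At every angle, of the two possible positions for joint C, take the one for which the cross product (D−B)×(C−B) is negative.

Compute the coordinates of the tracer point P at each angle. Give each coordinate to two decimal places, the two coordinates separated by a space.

A=(0,0), D=(11.00,0)
θ=48°: B = A + 2.00·(cos48°, sin48°) = (1.3383, 1.4863)
θ=48°: |BD| = 9.7754
θ=48°: circle(B,3.00) ∩ circle(D,8.00): a=2.0745, h=2.1671
θ=48°:   candidates: C₊=(3.7181,3.3128) cross=21.184; C₋=(3.0592,-0.9711) cross=-21.184
θ=48°:   branch - wants cross < 0 → take C=(3.0592,-0.9711) (cross=-21.184)
θ=48°: ex = (C−B)/|BC| = (0.5736,-0.8191); ey = (0.8191,0.5736)
θ=48°: P = B + 2.70·ex + 1.84·ey = (4.3942,0.3302)
θ=281°: B = A + 2.00·(cos281°, sin281°) = (0.3816, -1.9633)
θ=281°: |BD| = 10.7984
θ=281°: circle(B,3.00) ∩ circle(D,8.00): a=2.8525, h=0.9291
θ=281°:   candidates: C₊=(3.0176,-0.5310) cross=10.033; C₋=(3.3555,-2.3583) cross=-10.033
θ=281°:   branch - wants cross < 0 → take C=(3.3555,-2.3583) (cross=-10.033)
θ=281°: ex = (C−B)/|BC| = (0.9913,-0.1317); ey = (0.1317,0.9913)
θ=281°: P = B + 2.70·ex + 1.84·ey = (3.3004,-0.4948)

θ=48°: 4.39 0.33
θ=281°: 3.30 -0.49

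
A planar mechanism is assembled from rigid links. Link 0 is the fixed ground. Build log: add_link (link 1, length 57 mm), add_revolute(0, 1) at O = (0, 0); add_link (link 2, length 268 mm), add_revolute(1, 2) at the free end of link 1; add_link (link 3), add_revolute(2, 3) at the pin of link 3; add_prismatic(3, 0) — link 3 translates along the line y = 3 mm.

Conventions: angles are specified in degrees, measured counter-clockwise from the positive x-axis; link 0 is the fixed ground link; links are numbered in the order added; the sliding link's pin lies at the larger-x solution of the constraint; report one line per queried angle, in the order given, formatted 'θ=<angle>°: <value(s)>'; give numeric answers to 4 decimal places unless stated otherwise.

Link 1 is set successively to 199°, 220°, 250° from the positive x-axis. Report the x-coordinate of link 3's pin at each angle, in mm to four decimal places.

geometry: r = 57 mm, L = 268 mm, e = 3 mm
θ=199°: crank pin P = (r cos θ, r sin θ) = (-53.894559, -18.557385)
θ=199°: h = r sin θ − e = -18.557385 − 3 = -21.557385
θ=199°: x = r cos θ + √(L² − h²) = -53.894559 + 267.131576 = 213.237018
θ=220°: crank pin P = (r cos θ, r sin θ) = (-43.664533, -36.638894)
θ=220°: h = r sin θ − e = -36.638894 − 3 = -39.638894
θ=220°: x = r cos θ + √(L² − h²) = -43.664533 + 265.052369 = 221.387835
θ=250°: crank pin P = (r cos θ, r sin θ) = (-19.495148, -53.562479)
θ=250°: h = r sin θ − e = -53.562479 − 3 = -56.562479
θ=250°: x = r cos θ + √(L² − h²) = -19.495148 + 261.963138 = 242.467990

θ=199°: 213.2370
θ=220°: 221.3878
θ=250°: 242.4680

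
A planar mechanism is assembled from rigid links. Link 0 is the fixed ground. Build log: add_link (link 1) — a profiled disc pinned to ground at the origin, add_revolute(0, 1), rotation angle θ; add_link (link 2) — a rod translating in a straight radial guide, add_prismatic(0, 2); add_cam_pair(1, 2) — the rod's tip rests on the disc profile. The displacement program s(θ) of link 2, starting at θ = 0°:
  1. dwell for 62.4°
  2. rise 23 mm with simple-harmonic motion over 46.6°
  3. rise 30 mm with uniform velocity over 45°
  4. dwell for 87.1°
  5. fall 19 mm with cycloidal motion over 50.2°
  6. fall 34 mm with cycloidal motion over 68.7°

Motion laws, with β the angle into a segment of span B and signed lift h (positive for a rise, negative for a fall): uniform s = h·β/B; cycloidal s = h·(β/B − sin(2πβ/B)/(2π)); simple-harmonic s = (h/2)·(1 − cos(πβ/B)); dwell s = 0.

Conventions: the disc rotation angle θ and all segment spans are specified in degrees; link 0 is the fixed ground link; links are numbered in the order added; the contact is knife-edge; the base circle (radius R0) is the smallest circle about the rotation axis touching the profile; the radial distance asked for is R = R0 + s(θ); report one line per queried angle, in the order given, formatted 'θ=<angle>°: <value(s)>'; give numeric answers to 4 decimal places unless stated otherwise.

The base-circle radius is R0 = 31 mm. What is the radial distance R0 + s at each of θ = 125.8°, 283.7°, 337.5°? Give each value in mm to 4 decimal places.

seg 1 [0°–62.4°] dwell: s stays 0.0000
seg 2 [62.4°–109°] simple-harmonic, h=23: full span → s += 23 → s = 23.0000
seg 3 [109°–154°] uniform, h=30: θ=125.8° here. β=16.8, B=45. 30·16.8/45 = 11.2000 → s = 34.2000
seg 3 [109°–154°] uniform, h=30: full span → s += 30 → s = 53.0000
seg 4 [154°–241.1°] dwell: s stays 53.0000
seg 5 [241.1°–291.3°] cycloidal, h=-19: θ=283.7° here. β=42.6, B=50.2. -19·(0.8486 − sin(2π·0.8486)/(2π)) = -18.5854 → s = 34.4146
seg 5 [241.1°–291.3°] cycloidal, h=-19: full span → s += -19 → s = 34.0000
seg 6 [291.3°–360°] cycloidal, h=-34: θ=337.5° here. β=46.2, B=68.7. -34·(0.6725 − sin(2π·0.6725)/(2π)) = -27.6467 → s = 6.3533
θ=125.8°: R = R0 + s = 31 + 34.2000 = 65.2000
θ=283.7°: R = R0 + s = 31 + 34.4146 = 65.4146
θ=337.5°: R = R0 + s = 31 + 6.3533 = 37.3533

θ=125.8°: 65.2000
θ=283.7°: 65.4146
θ=337.5°: 37.3533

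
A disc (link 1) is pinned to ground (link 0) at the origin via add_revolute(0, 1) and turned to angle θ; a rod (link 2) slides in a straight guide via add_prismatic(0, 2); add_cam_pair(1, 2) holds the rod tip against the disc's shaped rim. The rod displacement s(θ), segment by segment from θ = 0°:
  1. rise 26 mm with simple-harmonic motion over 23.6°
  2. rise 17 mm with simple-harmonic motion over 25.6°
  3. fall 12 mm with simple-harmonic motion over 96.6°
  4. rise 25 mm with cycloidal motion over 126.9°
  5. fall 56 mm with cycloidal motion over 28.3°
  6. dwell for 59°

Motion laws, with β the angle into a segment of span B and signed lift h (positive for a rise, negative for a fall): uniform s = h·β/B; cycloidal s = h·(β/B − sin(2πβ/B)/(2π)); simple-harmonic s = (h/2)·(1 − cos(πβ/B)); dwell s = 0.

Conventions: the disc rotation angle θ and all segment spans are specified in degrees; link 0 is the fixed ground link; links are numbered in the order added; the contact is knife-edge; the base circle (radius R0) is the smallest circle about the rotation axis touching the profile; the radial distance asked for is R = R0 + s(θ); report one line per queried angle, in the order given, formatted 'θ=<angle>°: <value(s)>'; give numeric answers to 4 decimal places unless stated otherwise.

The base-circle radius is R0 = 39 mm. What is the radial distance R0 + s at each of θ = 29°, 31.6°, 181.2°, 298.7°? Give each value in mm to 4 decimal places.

segment 1 (0° to 23.6°, simple-harmonic, h = 26) is passed completely: s = 0.0000 + (26) = 26.0000
θ = 29° falls in segment 2 (23.6° to 49.2°, simple-harmonic, h = 17): β = 29 − 23.6 = 5.4°, B = 25.6°; Δs = 17/2·(1 − cos(π·0.2109)) = 1.7991; s = 26.0000 + 1.7991 = 27.7991
θ = 31.6° falls in segment 2 (23.6° to 49.2°, simple-harmonic, h = 17): β = 31.6 − 23.6 = 8°, B = 25.6°; Δs = 17/2·(1 − cos(π·0.3125)) = 3.7777; s = 26.0000 + 3.7777 = 29.7777
segment 2 (23.6° to 49.2°, simple-harmonic, h = 17) is passed completely: s = 26.0000 + (17) = 43.0000
segment 3 (49.2° to 145.8°, simple-harmonic, h = -12) is passed completely: s = 43.0000 + (-12) = 31.0000
θ = 181.2° falls in segment 4 (145.8° to 272.7°, cycloidal, h = 25): β = 181.2 − 145.8 = 35.4°, B = 126.9°; Δs = 25·(0.2790 − sin(2π·0.2790)/(2π)) = 3.0608; s = 31.0000 + 3.0608 = 34.0608
segment 4 (145.8° to 272.7°, cycloidal, h = 25) is passed completely: s = 31.0000 + (25) = 56.0000
θ = 298.7° falls in segment 5 (272.7° to 301°, cycloidal, h = -56): β = 298.7 − 272.7 = 26°, B = 28.3°; Δs = -56·(0.9187 − sin(2π·0.9187)/(2π)) = -55.8048; s = 56.0000 − 55.8048 = 0.1952
θ=29°: R = R0 + s = 39 + 27.7991 = 66.7991
θ=31.6°: R = R0 + s = 39 + 29.7777 = 68.7777
θ=181.2°: R = R0 + s = 39 + 34.0608 = 73.0608
θ=298.7°: R = R0 + s = 39 + 0.1952 = 39.1952

θ=29°: 66.7991
θ=31.6°: 68.7777
θ=181.2°: 73.0608
θ=298.7°: 39.1952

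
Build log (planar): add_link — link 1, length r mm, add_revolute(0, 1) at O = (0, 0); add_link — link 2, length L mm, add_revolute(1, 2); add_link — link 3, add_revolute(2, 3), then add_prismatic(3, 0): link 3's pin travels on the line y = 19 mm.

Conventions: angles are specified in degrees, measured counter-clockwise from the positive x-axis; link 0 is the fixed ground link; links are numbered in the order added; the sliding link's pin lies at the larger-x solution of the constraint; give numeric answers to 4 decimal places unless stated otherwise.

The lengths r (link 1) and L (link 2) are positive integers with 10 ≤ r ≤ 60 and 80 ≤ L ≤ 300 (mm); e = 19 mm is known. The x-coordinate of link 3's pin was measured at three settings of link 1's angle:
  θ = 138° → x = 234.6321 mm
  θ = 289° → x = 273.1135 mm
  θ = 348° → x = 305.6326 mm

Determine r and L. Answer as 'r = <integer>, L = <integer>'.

constraint per measurement: (x − r cos θ)² + (r sin θ − e)² = L²
subtracting the θ₁ and θ₂ equations cancels the r² and L² terms:
r = (x₁² − x₂²) / (2[(x₁cos θ₁ + e sin θ₁) − (x₂cos θ₂ + e sin θ₂)]) = 42.0000 → r = 42
L² = (x₁ − r cos θ₁)² + (r sin θ₁ − e)² = 70756.0029 → L = 266.0000 → L = 266
check at θ₃=348°: x = 305.6326 (printed 305.6326) ✓

r = 42, L = 266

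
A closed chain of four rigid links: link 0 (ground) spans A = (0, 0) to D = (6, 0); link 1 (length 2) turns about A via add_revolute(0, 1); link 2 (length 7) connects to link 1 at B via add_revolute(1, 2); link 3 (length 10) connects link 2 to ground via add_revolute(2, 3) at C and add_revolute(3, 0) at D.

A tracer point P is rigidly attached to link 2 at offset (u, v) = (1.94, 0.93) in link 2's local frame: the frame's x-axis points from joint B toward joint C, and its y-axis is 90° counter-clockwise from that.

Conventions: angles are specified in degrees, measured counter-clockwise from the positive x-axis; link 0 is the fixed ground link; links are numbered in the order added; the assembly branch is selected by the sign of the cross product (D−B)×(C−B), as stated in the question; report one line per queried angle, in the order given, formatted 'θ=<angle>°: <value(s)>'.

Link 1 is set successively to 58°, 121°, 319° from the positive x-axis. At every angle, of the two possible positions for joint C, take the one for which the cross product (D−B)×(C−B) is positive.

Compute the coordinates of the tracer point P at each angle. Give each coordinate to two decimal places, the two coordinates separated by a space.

A=(0,0), D=(6.00,0)
θ=58°: B = A + 2.00·(cos58°, sin58°) = (1.0598, 1.6961)
θ=58°: |BD| = 5.2232
θ=58°: circle(B,7.00) ∩ circle(D,10.00): a=-2.2704, h=6.6216
θ=58°:   candidates: C₊=(1.0626,8.6961) cross=34.586; C₋=(-3.2377,-3.8294) cross=-34.586
θ=58°:   branch + wants cross > 0 → take C=(1.0626,8.6961) (cross=34.586)
θ=58°: ex = (C−B)/|BC| = (0.0004,1.0000); ey = (-1.0000,0.0004)
θ=58°: P = B + 1.94·ex + 0.93·ey = (0.1306,3.6365)
θ=121°: B = A + 2.00·(cos121°, sin121°) = (-1.0301, 1.7143)
θ=121°: |BD| = 7.2361
θ=121°: circle(B,7.00) ∩ circle(D,10.00): a=0.0940, h=6.9994
θ=121°:   candidates: C₊=(0.7195,8.4922) cross=50.648; C₋=(-2.5970,-5.1080) cross=-50.648
θ=121°:   branch + wants cross > 0 → take C=(0.7195,8.4922) (cross=50.648)
θ=121°: ex = (C−B)/|BC| = (0.2499,0.9683); ey = (-0.9683,0.2499)
θ=121°: P = B + 1.94·ex + 0.93·ey = (-1.4457,3.8252)
θ=319°: B = A + 2.00·(cos319°, sin319°) = (1.5094, -1.3121)
θ=319°: |BD| = 4.6784
θ=319°: circle(B,7.00) ∩ circle(D,10.00): a=-3.1115, h=6.2705
θ=319°:   candidates: C₊=(-3.2358,3.8340) cross=29.335; C₋=(0.2815,-8.2036) cross=-29.335
θ=319°:   branch + wants cross > 0 → take C=(-3.2358,3.8340) (cross=29.335)
θ=319°: ex = (C−B)/|BC| = (-0.6779,0.7352); ey = (-0.7352,-0.6779)
θ=319°: P = B + 1.94·ex + 0.93·ey = (-0.4894,-0.5163)

θ=58°: 0.13 3.64
θ=121°: -1.45 3.83
θ=319°: -0.49 -0.52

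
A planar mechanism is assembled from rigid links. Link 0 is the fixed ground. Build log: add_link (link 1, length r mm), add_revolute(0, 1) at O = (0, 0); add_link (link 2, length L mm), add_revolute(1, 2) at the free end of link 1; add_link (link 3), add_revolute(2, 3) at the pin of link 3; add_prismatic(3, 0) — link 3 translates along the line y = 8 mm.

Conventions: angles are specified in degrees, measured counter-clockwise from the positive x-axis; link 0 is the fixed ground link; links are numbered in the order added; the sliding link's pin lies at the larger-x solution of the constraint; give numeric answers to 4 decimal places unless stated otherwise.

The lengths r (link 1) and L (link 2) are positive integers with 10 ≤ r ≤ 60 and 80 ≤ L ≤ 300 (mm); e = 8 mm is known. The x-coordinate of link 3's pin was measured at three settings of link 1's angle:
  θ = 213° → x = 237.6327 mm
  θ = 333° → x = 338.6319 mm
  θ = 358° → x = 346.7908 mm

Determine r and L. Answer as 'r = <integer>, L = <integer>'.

constraint per measurement: (x − r cos θ)² + (r sin θ − e)² = L²
subtracting the θ₁ and θ₂ equations cancels the r² and L² terms:
r = (x₁² − x₂²) / (2[(x₁cos θ₁ + e sin θ₁) − (x₂cos θ₂ + e sin θ₂)]) = 58.0000 → r = 58
L² = (x₁ − r cos θ₁)² + (r sin θ₁ − e)² = 83521.0091 → L = 289.0000 → L = 289
check at θ₃=358°: x = 346.7908 (printed 346.7908) ✓

r = 58, L = 289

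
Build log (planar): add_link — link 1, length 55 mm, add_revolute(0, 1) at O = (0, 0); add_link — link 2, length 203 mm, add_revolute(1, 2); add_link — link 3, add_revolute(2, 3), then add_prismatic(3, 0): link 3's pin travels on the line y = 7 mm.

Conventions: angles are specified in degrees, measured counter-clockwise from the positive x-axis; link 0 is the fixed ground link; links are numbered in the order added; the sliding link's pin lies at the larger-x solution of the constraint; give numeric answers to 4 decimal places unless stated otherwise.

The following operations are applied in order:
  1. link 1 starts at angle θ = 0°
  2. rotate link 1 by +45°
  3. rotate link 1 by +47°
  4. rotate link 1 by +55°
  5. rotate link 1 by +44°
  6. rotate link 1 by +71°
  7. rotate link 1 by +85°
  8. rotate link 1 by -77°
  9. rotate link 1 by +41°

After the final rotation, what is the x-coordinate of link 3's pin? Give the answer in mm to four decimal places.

geometry: r = 55 mm, L = 203 mm, e = 7 mm; θ starts at 0°
rotate link 1 by +45°: θ ← 0° +45° = 45°
rotate link 1 by +47°: θ ← 45° +47° = 92°
rotate link 1 by +55°: θ ← 92° +55° = 147°
rotate link 1 by +44°: θ ← 147° +44° = 191°
rotate link 1 by +71°: θ ← 191° +71° = 262°
rotate link 1 by +85°: θ ← 262° +85° = 347°
rotate link 1 by -77°: θ ← 347° -77° = 270°
rotate link 1 by +41°: θ ← 270° +41° = 311°
crank pin P = (r cos θ, r sin θ) = (36.083247, -41.509027)
h = r sin θ − e = -41.509027 − 7 = -48.509027
x = r cos θ + √(L² − h²) = 36.083247 + 197.118934 = 233.202181

233.2022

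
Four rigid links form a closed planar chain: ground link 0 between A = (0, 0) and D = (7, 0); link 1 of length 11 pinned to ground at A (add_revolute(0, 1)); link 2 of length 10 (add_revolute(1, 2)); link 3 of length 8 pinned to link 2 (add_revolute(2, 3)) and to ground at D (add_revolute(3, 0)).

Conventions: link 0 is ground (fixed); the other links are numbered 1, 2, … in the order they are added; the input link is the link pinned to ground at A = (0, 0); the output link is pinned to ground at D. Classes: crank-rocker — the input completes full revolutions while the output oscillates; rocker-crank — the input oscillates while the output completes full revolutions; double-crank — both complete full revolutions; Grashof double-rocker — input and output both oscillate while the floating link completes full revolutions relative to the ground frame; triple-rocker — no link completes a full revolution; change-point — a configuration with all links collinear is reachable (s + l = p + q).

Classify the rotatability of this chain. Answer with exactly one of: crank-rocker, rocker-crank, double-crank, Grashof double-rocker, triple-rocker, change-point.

lengths: ground=7, input=11, coupler=10, output=8
sorted: s=7 (shortest), l=11 (longest), p+q=18
s + l = 18 vs p + q = 18
s + l = p + q → change-point (collinear configuration reachable)

change-point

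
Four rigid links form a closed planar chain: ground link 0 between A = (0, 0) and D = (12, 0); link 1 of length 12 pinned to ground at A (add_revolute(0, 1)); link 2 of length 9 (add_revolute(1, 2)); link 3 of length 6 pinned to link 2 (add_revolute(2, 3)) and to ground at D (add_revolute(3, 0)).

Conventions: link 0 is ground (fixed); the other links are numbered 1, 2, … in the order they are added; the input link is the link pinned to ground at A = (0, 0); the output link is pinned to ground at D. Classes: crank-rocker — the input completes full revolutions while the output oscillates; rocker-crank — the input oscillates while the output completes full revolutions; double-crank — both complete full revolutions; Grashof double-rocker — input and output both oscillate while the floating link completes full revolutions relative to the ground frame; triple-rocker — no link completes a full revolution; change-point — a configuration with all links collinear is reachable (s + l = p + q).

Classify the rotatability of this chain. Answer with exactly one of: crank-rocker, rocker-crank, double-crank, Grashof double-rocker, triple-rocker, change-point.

lengths: ground=12, input=12, coupler=9, output=6
sorted: s=6 (shortest), l=12 (longest), p+q=21
s + l = 18 vs p + q = 21
s + l < p + q (Grashof) with shortest = output link → rocker-crank

rocker-crank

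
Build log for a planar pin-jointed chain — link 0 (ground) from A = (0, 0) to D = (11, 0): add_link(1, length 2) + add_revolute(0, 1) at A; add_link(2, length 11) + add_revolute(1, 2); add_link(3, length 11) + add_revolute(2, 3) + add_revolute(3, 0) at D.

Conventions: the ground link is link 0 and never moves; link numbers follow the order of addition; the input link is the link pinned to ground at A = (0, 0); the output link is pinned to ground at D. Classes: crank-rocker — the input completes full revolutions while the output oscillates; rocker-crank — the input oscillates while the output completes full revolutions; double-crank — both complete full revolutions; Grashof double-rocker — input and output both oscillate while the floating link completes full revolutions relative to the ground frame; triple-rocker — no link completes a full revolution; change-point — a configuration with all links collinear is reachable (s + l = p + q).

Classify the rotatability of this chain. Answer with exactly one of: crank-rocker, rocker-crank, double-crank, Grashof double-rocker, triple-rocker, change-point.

lengths: ground=11, input=2, coupler=11, output=11
sorted: s=2 (shortest), l=11 (longest), p+q=22
s + l = 13 vs p + q = 22
s + l < p + q (Grashof) with shortest = input link → crank-rocker

crank-rocker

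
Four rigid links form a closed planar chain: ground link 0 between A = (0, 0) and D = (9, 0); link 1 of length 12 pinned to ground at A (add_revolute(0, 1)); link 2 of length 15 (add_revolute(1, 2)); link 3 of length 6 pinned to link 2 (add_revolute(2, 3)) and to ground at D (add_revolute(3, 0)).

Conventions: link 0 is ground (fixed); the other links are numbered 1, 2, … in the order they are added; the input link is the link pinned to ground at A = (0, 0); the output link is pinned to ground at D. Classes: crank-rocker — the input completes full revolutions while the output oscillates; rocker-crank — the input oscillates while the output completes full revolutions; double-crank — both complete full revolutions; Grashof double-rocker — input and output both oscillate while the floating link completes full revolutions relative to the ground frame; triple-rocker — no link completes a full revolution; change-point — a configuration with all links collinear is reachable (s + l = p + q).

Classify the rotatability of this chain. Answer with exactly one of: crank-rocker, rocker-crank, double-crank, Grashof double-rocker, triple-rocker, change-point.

lengths: ground=9, input=12, coupler=15, output=6
sorted: s=6 (shortest), l=15 (longest), p+q=21
s + l = 21 vs p + q = 21
s + l = p + q → change-point (collinear configuration reachable)

change-point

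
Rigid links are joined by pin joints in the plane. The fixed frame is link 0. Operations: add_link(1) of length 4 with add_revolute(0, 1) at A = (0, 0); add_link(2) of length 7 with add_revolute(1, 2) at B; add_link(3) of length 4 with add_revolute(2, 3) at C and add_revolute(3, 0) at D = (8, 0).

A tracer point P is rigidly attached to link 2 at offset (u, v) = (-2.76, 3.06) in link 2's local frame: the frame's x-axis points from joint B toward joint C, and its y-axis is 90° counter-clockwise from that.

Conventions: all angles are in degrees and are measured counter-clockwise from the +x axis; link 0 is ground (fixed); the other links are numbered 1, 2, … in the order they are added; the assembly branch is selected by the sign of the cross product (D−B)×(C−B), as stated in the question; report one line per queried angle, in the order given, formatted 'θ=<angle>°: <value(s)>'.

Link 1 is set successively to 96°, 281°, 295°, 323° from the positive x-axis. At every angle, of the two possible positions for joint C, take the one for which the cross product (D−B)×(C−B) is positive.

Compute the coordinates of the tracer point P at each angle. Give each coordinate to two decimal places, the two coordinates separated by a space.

A=(0,0), D=(8.00,0)
θ=96°: B = A + 4.00·(cos96°, sin96°) = (-0.4181, 3.9781)
θ=96°: |BD| = 9.3107
θ=96°: circle(B,7.00) ∩ circle(D,4.00): a=6.4275, h=2.7726
θ=96°:   candidates: C₊=(6.5778,3.7386) cross=25.814; C₋=(4.2086,-1.2749) cross=-25.814
θ=96°:   branch + wants cross > 0 → take C=(6.5778,3.7386) (cross=25.814)
θ=96°: ex = (C−B)/|BC| = (0.9994,-0.0342); ey = (0.0342,0.9994)
θ=96°: P = B + -2.76·ex + 3.06·ey = (-3.0718,7.1307)
θ=281°: B = A + 4.00·(cos281°, sin281°) = (0.7632, -3.9265)
θ=281°: |BD| = 8.2334
θ=281°: circle(B,7.00) ∩ circle(D,4.00): a=6.1207, h=3.3966
θ=281°:   candidates: C₊=(4.5232,1.9779) cross=27.965; C₋=(7.7629,-3.9930) cross=-27.965
θ=281°:   branch + wants cross > 0 → take C=(4.5232,1.9779) (cross=27.965)
θ=281°: ex = (C−B)/|BC| = (0.5371,0.8435); ey = (-0.8435,0.5371)
θ=281°: P = B + -2.76·ex + 3.06·ey = (-3.3004,-4.6109)
θ=295°: B = A + 4.00·(cos295°, sin295°) = (1.6905, -3.6252)
θ=295°: |BD| = 7.2768
θ=295°: circle(B,7.00) ∩ circle(D,4.00): a=5.9059, h=3.7577
θ=295°:   candidates: C₊=(4.9392,2.5752) cross=27.344; C₋=(8.6833,-3.9412) cross=-27.344
θ=295°:   branch + wants cross > 0 → take C=(4.9392,2.5752) (cross=27.344)
θ=295°: ex = (C−B)/|BC| = (0.4641,0.8858); ey = (-0.8858,0.4641)
θ=295°: P = B + -2.76·ex + 3.06·ey = (-2.3009,-4.6498)
θ=323°: B = A + 4.00·(cos323°, sin323°) = (3.1945, -2.4073)
θ=323°: |BD| = 5.3747
θ=323°: circle(B,7.00) ∩ circle(D,4.00): a=5.7573, h=3.9817
θ=323°:   candidates: C₊=(6.5587,3.7313) cross=21.400; C₋=(10.1254,-3.3886) cross=-21.400
θ=323°:   branch + wants cross > 0 → take C=(6.5587,3.7313) (cross=21.400)
θ=323°: ex = (C−B)/|BC| = (0.4806,0.8769); ey = (-0.8769,0.4806)
θ=323°: P = B + -2.76·ex + 3.06·ey = (-0.8153,-3.3570)

θ=96°: -3.07 7.13
θ=281°: -3.30 -4.61
θ=295°: -2.30 -4.65
θ=323°: -0.82 -3.36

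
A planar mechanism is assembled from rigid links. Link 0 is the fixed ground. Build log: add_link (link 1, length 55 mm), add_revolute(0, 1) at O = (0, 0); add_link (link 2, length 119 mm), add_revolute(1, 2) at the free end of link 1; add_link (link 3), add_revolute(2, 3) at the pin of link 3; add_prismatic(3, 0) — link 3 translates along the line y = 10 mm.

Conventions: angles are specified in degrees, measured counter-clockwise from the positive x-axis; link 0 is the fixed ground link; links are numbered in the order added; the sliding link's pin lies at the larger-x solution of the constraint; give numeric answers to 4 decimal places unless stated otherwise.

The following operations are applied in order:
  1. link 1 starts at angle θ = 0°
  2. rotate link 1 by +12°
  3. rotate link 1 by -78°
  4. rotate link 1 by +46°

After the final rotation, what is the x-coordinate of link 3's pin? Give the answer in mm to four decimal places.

geometry: r = 55 mm, L = 119 mm, e = 10 mm; θ starts at 0°
rotate link 1 by +12°: θ ← 0° +12° = 12°
rotate link 1 by -78°: θ ← 12° -78° = -66°
rotate link 1 by +46°: θ ← -66° +46° = -20°
crank pin P = (r cos θ, r sin θ) = (51.683094, -18.811108)
h = r sin θ − e = -18.811108 − 10 = -28.811108
x = r cos θ + √(L² − h²) = 51.683094 + 115.459604 = 167.142698

167.1427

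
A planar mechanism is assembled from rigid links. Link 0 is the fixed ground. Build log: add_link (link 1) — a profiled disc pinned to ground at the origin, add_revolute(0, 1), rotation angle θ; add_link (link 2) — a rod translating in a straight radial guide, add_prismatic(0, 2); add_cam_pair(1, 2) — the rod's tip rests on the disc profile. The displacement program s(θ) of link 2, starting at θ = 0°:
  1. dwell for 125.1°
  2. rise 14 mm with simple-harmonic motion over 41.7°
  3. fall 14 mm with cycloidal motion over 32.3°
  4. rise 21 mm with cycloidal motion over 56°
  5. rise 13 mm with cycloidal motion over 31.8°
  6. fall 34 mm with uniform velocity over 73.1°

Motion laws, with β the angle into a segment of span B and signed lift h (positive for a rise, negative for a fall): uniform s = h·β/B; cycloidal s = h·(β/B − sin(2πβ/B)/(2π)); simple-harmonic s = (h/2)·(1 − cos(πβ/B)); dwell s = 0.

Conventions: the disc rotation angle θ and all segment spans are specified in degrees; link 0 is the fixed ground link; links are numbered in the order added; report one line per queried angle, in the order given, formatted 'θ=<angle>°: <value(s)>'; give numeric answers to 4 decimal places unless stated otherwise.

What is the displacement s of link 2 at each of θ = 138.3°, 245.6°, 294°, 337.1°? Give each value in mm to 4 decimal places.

seg 1 [0°–125.1°] dwell: s stays 0.0000
seg 2 [125.1°–166.8°] simple-harmonic, h=14: θ=138.3° here. β=13.2, B=41.7. 14/2·(1 − cos(π·0.3165)) = 3.1853 → s = 3.1853
seg 2 [125.1°–166.8°] simple-harmonic, h=14: full span → s += 14 → s = 14.0000
seg 3 [166.8°–199.1°] cycloidal, h=-14: full span → s += -14 → s = 0.0000
seg 4 [199.1°–255.1°] cycloidal, h=21: θ=245.6° here. β=46.5, B=56. 21·(0.8304 − sin(2π·0.8304)/(2π)) = 20.3627 → s = 20.3627
seg 4 [199.1°–255.1°] cycloidal, h=21: full span → s += 21 → s = 21.0000
seg 5 [255.1°–286.9°] cycloidal, h=13: full span → s += 13 → s = 34.0000
seg 6 [286.9°–360°] uniform, h=-34: θ=294° here. β=7.1, B=73.1. -34·7.1/73.1 = -3.3023 → s = 30.6977
seg 6 [286.9°–360°] uniform, h=-34: θ=337.1° here. β=50.2, B=73.1. -34·50.2/73.1 = -23.3488 → s = 10.6512

θ=138.3°: 3.1853
θ=245.6°: 20.3627
θ=294°: 30.6977
θ=337.1°: 10.6512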